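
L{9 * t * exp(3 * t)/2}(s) 9/(2 * (s - 3)^2)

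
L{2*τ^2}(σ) 4/σ^3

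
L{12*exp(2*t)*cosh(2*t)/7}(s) 12*(s - 2)/(7*s*(s - 4))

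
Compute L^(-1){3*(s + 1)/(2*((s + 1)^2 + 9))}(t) 3*exp(-t)*cos(3*t)/2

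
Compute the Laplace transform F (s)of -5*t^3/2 -15/s^4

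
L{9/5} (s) 9/ (5*s)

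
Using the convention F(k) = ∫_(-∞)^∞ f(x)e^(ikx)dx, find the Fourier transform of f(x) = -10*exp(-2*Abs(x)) -40/(k^2 + 4)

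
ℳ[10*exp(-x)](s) 10*gamma(s)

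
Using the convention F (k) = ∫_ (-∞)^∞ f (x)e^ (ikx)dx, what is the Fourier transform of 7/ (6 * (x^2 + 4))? 7 * pi * exp (-2 * Abs (k))/12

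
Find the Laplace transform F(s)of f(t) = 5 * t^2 10/s^3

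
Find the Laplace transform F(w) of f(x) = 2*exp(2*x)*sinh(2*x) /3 4/(3*w*(w - 4) ) 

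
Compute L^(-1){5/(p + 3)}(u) 5 * exp(-3 * u)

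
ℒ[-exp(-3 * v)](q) -1/(q+3)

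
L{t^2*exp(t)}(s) 2/(s - 1)^3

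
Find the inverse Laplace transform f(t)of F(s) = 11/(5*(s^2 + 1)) 11*sin(t)/5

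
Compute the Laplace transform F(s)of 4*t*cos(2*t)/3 4*(s^2 - 4)/(3*(s^2 + 4)^2)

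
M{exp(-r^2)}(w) gamma(w/2)/2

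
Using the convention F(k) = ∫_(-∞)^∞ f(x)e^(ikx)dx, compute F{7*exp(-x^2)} 7*sqrt(pi)*exp(-k^2/4)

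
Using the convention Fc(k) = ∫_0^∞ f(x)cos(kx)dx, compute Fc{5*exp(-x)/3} 5/(3*(k^2 + 1))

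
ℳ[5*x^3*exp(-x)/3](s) 5*gamma(s + 3)/3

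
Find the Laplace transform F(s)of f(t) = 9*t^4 216/s^5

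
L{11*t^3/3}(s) 22/s^4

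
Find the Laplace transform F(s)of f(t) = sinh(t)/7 1/(7*(s^2 - 1))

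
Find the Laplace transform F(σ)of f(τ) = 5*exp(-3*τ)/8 5/(8*(σ + 3))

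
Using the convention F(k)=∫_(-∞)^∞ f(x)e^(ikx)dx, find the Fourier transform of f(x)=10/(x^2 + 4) 5*pi*exp(-2*Abs(k))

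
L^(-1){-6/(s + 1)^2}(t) -6*t*exp(-t)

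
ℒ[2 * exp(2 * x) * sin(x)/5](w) 2/(5 * ((w - 2)^2 + 1))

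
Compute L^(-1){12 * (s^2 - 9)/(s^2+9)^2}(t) 12 * t * cos(3 * t)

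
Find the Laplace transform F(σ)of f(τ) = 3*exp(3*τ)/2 3/(2*(σ - 3))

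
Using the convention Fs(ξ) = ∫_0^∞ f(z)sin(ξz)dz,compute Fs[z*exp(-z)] 2*ξ/(ξ^2 + 1)^2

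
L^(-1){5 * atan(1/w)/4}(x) 5 * sin(x)/(4 * x)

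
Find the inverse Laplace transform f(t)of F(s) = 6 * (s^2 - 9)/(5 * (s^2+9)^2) 6 * t * cos(3 * t)/5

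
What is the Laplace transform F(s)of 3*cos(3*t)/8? 3*s/(8*(s^2 + 9))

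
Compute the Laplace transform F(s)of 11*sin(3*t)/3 11/(s^2 + 9)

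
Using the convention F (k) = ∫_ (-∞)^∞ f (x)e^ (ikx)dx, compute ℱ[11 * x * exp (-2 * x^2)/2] 11 * sqrt (2) * I * sqrt (pi) * k * exp (-k^2/8)/16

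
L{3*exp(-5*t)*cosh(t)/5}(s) 3*(s + 5)/(5*((s + 5)^2-1))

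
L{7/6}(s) 7/(6*s)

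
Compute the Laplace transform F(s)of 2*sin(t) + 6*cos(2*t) 6*s/(s^2 + 4) + 2/(s^2 + 1)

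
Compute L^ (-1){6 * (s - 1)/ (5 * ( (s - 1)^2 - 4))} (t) 6 * exp (t) * cosh (2 * t)/5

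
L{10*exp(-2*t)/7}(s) 10/(7*(s+2))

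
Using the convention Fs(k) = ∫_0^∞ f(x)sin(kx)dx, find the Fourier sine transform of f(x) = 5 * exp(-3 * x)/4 5 * k/(4 * (k^2+9))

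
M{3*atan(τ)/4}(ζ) -3*pi*sec(pi*ζ/2)/(8*ζ)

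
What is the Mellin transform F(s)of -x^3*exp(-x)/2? -gamma(s + 3)/2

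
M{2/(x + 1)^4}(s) gamma(s) * gamma(4 - s)/3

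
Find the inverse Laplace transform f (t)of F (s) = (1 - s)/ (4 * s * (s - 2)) -exp (t) * cosh (t)/4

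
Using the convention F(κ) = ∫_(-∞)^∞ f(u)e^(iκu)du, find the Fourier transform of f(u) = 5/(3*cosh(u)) 5*pi/(3*cosh(pi*κ/2))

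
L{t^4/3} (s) 8/s^5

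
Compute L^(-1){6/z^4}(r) r^3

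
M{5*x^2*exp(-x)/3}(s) 5*gamma(s+2)/3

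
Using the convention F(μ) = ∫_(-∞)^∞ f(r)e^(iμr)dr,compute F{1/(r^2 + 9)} pi*exp(-3*Abs(μ))/3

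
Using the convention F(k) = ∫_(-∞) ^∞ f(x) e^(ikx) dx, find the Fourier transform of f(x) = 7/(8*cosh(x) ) 7*pi/(8*cosh(pi*k/2) ) 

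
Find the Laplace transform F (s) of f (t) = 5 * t 5/s^2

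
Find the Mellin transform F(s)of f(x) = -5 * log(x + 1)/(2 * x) 5 * pi * csc(pi * s)/(2 * (s - 1))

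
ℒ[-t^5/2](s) -60/s^6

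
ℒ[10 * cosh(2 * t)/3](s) 10 * s/(3 * (s^2 - 4))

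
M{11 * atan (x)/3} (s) -11 * pi * sec (pi * s/2)/ (6 * s)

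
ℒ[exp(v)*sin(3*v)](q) 3/((q - 1)^2+9)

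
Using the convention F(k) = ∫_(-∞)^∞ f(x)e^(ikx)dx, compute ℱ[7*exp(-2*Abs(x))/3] 28/(3*(k^2 + 4))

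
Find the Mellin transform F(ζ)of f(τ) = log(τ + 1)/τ -pi*csc(pi*ζ)/(ζ - 1)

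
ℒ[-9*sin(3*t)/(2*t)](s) -9*atan(3/s)/2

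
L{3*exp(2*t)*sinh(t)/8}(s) 3/(8*((s - 2)^2 - 1))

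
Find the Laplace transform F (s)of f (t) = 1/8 1/ (8*s)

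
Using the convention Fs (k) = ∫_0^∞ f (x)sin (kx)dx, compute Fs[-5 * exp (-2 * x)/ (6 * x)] -5 * atan (k/2)/6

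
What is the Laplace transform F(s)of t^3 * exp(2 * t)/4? 3/(2 * (s - 2)^4)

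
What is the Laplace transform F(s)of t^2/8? 1/(4*s^3)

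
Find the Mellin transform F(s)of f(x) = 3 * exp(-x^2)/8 3 * gamma(s/2)/16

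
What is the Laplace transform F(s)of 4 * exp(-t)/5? 4/(5 * (s + 1))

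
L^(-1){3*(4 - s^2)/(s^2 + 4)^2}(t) -3*t*cos(2*t)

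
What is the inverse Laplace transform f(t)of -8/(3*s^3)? -4*t^2/3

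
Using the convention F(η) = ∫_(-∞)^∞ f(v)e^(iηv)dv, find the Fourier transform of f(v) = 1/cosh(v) pi/cosh(pi*η/2)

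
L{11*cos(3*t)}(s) 11*s/(s^2 + 9)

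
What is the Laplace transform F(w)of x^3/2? 3/w^4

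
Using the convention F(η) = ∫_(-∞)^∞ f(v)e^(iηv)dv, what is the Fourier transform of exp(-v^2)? sqrt(pi)*exp(-η^2/4)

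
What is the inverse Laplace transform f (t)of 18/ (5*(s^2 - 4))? 9*sinh (2*t)/5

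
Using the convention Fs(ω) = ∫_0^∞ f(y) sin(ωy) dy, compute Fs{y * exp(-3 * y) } 6 * ω/(ω^2 + 9) ^2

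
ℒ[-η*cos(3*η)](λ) (9 - λ^2)/(λ^2 + 9)^2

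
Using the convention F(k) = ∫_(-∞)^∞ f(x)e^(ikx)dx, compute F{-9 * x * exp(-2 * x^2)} -9 * sqrt(2) * I * sqrt(pi) * k * exp(-k^2/8)/8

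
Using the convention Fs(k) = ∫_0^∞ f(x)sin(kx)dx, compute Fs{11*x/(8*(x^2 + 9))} 11*pi*exp(-3*k)/16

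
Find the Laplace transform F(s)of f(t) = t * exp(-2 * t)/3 1/(3 * (s + 2)^2)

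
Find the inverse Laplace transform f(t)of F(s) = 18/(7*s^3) 9*t^2/7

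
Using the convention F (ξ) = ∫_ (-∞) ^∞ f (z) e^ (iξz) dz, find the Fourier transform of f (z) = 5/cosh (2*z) 5*pi/ (2*cosh (pi*ξ/4) ) 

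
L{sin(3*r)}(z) 3/(z^2 + 9)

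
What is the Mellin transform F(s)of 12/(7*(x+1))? 12*pi*csc(pi*s)/7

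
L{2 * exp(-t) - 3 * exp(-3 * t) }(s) 2/(s + 1) - 3/(s + 3) 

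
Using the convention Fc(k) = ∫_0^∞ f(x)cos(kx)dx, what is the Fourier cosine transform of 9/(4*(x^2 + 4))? 9*pi*exp(-2*k)/16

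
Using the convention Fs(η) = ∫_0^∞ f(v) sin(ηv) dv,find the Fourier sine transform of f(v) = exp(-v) η/(η^2 + 1) 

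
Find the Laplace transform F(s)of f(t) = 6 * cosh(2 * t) 6 * s/(s^2 - 4)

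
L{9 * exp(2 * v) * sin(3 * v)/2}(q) 27/(2 * ((q - 2)^2 + 9))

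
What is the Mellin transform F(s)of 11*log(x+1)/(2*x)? -11*pi*csc(pi*s)/(2*s - 2)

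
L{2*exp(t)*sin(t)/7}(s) 2/(7*((s - 1)^2 + 1))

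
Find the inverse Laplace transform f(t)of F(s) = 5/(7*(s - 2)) 5*exp(2*t)/7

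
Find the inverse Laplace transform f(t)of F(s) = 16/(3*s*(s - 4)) 8*exp(2*t)*sinh(2*t)/3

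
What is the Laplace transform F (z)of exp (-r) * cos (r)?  (z + 1)/ ( (z + 1)^2 + 1)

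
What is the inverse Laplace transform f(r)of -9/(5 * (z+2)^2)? -9 * r * exp(-2 * r)/5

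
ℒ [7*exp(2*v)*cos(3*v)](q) 7*(q - 2)/((q - 2)^2 + 9)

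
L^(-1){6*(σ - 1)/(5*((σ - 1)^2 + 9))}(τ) 6*exp(τ)*cos(3*τ)/5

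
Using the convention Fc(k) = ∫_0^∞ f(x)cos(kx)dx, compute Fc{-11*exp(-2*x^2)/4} -11*sqrt(2)*sqrt(pi)*exp(-k^2/8)/16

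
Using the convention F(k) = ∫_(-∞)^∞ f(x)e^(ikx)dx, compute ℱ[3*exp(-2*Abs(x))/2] 6/(k^2 + 4)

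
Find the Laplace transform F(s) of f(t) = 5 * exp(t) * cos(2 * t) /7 5 * (s - 1) /(7 * ((s - 1) ^2 + 4) ) 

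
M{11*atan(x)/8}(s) -11*pi*sec(pi*s/2)/(16*s)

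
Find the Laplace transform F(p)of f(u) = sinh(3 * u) 3/(p^2 - 9)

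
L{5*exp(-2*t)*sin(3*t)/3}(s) 5/((s + 2)^2 + 9)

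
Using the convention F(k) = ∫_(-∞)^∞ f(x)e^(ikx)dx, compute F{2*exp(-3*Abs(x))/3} 4/(k^2 + 9)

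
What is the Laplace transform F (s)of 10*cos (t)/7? 10*s/ (7*(s^2 + 1))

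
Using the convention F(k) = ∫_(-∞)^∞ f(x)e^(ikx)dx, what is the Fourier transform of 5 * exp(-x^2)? 5 * sqrt(pi) * exp(-k^2/4)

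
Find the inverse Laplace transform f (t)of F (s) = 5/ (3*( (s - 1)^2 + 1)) 5*exp (t)*sin (t)/3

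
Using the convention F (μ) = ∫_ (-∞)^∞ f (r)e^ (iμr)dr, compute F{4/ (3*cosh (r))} 4*pi/ (3*cosh (pi*μ/2))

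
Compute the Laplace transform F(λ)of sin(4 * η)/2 2/(λ^2 + 16)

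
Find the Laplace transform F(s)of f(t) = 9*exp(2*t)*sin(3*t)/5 27/(5*((s - 2)^2 + 9))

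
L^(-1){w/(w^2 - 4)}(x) cosh(2 * x)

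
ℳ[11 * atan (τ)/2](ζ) -11 * pi * sec (pi * ζ/2)/ (4 * ζ)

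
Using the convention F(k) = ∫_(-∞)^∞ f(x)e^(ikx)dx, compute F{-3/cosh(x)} -3 * pi/cosh(pi * k/2)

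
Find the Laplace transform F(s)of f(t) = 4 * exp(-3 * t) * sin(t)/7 4/(7 * ((s + 3)^2 + 1))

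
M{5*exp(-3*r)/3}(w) 5*gamma(w)/(3*3^w)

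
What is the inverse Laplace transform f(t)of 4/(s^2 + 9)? 4*sin(3*t)/3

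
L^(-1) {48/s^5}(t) 2*t^4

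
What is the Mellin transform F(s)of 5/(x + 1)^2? -5 * pi * (s - 1)/sin(pi * s)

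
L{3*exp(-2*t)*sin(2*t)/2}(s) 3/((s+2)^2+4)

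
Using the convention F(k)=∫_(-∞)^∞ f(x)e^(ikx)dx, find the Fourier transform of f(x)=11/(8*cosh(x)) 11*pi/(8*cosh(pi*k/2))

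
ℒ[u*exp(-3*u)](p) (p + 3)^(-2)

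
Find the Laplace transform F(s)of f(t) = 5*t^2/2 5/s^3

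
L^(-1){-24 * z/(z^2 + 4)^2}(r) -6 * r * sin(2 * r)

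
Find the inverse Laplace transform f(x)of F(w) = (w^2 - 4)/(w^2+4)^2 x*cos(2*x)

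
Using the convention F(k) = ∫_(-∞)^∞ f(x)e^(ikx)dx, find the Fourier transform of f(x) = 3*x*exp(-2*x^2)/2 3*sqrt(2)*I*sqrt(pi)*k*exp(-k^2/8)/16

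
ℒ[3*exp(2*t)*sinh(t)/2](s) 3/(2*((s - 2)^2 - 1))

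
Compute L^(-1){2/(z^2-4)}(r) sinh(2 * r)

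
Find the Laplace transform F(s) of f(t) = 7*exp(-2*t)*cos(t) 7*(s + 2) /((s + 2) ^2 + 1) 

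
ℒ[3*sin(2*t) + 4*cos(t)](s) 4*s/(s^2 + 1) + 6/(s^2 + 4) 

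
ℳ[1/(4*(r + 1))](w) pi*csc(pi*w)/4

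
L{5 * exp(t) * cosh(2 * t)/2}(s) 5 * (s - 1)/(2 * ((s - 1)^2 - 4))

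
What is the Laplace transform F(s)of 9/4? 9/(4 * s)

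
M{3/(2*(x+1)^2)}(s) -3*pi*(s - 1)/(2*sin(pi*s))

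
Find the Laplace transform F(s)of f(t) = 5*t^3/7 30/(7*s^4)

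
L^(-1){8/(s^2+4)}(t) 4*sin(2*t)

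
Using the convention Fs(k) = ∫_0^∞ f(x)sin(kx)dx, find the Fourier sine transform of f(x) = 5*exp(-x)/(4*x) 5*atan(k)/4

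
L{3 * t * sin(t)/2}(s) 3 * s/(s^2+1)^2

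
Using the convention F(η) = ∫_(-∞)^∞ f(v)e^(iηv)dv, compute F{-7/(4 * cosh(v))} -7 * pi/(4 * cosh(pi * η/2))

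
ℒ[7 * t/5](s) 7/(5 * s^2)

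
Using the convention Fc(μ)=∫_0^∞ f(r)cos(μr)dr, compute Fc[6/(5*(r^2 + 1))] 3*pi*exp(-μ)/5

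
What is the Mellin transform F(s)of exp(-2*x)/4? gamma(s)/(4*2^s)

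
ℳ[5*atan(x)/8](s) -5*pi*sec(pi*s/2)/(16*s)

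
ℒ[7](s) 7/s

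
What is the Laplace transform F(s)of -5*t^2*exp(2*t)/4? -5/(2*(s - 2)^3)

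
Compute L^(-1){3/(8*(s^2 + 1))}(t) 3*sin(t)/8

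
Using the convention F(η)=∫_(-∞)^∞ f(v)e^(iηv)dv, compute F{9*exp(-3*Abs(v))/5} 54/(5*(η^2 + 9))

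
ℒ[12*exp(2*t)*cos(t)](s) 12*(s - 2)/((s - 2)^2 + 1)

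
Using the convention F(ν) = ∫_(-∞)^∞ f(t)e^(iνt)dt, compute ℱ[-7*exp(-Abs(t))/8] -7/(4*ν^2+4)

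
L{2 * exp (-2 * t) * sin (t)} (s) 2/ ( (s+2)^2+1)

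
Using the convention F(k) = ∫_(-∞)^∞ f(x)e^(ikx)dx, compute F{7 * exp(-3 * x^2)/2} 7 * sqrt(3) * sqrt(pi) * exp(-k^2/12)/6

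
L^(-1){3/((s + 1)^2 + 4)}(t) 3 * exp(-t) * sin(2 * t)/2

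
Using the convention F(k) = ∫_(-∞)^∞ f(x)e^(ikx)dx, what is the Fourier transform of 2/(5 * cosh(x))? 2 * pi/(5 * cosh(pi * k/2))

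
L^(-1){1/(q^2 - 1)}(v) sinh(v)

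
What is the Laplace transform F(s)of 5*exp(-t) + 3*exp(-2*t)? 5/(s + 1) + 3/(s + 2)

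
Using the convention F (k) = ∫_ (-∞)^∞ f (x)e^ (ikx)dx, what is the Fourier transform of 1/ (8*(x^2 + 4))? pi*exp (-2*Abs (k))/16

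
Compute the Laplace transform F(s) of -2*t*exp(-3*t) -2/(s+3) ^2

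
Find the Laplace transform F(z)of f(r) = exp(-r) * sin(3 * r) 3/((z + 1)^2 + 9)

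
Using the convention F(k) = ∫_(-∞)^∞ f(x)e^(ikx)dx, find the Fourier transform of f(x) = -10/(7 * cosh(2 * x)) -5 * pi/(7 * cosh(pi * k/4))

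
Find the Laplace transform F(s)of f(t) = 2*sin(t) 2/(s^2 + 1)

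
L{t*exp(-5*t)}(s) (s + 5)^(-2)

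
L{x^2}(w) 2/w^3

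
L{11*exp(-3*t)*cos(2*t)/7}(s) 11*(s + 3)/(7*((s + 3)^2 + 4))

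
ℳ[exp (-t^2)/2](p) gamma (p/2)/4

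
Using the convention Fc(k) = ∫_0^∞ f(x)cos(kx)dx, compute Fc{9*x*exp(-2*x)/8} 9*(4 - k^2)/(8*(k^2 + 4)^2)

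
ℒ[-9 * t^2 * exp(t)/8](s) -9/(4 * (s - 1)^3)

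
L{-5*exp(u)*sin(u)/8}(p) -5/(8*(p - 1)^2 + 8)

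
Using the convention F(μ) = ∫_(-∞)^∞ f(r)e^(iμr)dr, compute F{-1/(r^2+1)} -pi*exp(-Abs(μ))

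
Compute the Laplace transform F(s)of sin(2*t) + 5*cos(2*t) 2/(s^2 + 4) + 5*s/(s^2 + 4)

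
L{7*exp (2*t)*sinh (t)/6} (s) 7/ (6*( (s - 2)^2 - 1))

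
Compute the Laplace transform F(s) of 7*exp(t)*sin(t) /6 7/(6*((s - 1) ^2 + 1) ) 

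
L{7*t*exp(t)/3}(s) 7/(3*(s - 1)^2)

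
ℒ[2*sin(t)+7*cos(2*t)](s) 7*s/(s^2+4)+2/(s^2+1) 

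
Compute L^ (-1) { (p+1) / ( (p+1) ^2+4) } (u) exp (-u)*cos (2*u) 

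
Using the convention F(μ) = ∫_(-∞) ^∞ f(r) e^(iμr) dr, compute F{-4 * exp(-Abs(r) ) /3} -8/(3 * μ^2 + 3) 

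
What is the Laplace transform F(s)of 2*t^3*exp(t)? 12/(s - 1)^4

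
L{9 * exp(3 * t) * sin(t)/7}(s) 9/(7 * ((s - 3)^2 + 1))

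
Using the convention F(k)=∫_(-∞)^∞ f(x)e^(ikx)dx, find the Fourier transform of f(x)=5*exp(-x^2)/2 5*sqrt(pi)*exp(-k^2/4)/2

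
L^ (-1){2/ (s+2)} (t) 2*exp (-2*t)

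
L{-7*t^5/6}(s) -140/s^6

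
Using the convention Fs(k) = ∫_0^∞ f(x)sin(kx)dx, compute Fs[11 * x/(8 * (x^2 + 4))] 11 * pi * exp(-2 * k)/16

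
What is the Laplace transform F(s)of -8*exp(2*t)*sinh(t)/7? -8/(7*(s - 2)^2 - 7)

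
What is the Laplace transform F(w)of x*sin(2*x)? 4*w/(w^2 + 4)^2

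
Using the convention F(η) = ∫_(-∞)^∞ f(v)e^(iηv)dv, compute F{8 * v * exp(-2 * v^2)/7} sqrt(2) * I * sqrt(pi) * η * exp(-η^2/8)/7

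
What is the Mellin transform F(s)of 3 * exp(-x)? 3 * gamma(s)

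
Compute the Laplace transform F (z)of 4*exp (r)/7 4/ (7*(z - 1))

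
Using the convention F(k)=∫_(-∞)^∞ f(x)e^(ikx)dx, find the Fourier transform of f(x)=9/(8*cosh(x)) 9*pi/(8*cosh(pi*k/2))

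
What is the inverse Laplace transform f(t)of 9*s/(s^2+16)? 9*cos(4*t)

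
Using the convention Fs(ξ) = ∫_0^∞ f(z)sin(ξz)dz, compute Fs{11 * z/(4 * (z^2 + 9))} 11 * pi * exp(-3 * ξ)/8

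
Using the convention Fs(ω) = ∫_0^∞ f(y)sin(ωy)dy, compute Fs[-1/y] -pi/2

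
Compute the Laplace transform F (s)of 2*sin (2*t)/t 2*atan (2/s)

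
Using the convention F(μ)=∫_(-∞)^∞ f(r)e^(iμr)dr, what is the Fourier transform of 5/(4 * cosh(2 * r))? 5 * pi/(8 * cosh(pi * μ/4))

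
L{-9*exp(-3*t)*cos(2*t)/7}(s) 9*(-s - 3)/(7*((s + 3)^2 + 4))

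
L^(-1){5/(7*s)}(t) 5/7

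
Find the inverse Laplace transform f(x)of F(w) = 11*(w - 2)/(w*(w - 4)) 11*exp(2*x)*cosh(2*x)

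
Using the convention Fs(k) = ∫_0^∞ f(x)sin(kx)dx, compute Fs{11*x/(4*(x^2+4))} 11*pi*exp(-2*k)/8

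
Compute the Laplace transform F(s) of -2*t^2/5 -4/(5*s^3) 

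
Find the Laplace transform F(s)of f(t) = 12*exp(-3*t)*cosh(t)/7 12*(s + 3)/(7*((s + 3)^2 - 1))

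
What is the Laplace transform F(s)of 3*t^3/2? 9/s^4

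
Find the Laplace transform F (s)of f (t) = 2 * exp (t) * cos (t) 2 * (s - 1)/ ( (s - 1)^2 + 1)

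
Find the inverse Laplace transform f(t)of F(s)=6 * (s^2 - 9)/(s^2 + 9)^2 6 * t * cos(3 * t)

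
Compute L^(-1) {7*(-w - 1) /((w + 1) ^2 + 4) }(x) -7*exp(-x)*cos(2*x) 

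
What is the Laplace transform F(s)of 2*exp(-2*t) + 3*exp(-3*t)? 2/(s + 2) + 3/(s + 3)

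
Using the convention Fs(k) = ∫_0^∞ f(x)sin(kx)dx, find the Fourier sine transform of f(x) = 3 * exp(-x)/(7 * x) 3 * atan(k)/7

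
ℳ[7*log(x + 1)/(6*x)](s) -7*pi*csc(pi*s)/(6*s - 6)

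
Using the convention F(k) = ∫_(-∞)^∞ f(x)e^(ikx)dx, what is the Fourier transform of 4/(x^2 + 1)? 4*pi*exp(-Abs(k))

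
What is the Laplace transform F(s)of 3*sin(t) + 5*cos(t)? 3/(s^2 + 1) + 5*s/(s^2 + 1)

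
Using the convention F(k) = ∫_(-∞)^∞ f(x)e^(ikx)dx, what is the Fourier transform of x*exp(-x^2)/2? I*sqrt(pi)*k*exp(-k^2/4)/4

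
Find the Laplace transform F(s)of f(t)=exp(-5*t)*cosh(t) (s+5)/((s+5)^2 - 1)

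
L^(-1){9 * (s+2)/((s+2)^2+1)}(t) 9 * exp(-2 * t) * cos(t)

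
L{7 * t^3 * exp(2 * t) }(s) 42/(s - 2) ^4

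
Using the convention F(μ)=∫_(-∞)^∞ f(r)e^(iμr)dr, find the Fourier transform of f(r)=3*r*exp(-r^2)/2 3*I*sqrt(pi)*μ*exp(-μ^2/4)/4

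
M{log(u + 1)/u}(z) -pi * csc(pi * z)/(z - 1)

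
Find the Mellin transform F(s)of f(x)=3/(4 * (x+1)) 3 * pi * csc(pi * s)/4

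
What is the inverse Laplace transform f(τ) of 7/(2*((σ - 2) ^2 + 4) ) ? 7*exp(2*τ)*sin(2*τ) /4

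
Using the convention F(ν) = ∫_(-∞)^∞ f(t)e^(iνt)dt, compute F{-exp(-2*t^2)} -sqrt(2)*sqrt(pi)*exp(-ν^2/8)/2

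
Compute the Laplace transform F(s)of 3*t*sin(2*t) 12*s/(s^2+4)^2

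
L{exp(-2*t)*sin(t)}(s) 1/((s + 2)^2 + 1)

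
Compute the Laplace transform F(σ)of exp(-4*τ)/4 1/(4*(σ+4))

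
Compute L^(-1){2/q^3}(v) v^2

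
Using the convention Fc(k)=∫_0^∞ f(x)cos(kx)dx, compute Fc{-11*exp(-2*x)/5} -22/(5*k^2 + 20)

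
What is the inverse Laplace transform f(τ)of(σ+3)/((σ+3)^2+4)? exp(-3 * τ) * cos(2 * τ)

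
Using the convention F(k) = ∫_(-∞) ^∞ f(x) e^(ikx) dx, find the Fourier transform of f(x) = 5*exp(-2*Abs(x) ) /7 20/(7*(k^2 + 4) ) 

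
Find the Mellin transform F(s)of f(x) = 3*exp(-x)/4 3*gamma(s)/4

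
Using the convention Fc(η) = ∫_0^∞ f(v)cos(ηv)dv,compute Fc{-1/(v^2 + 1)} -pi*exp(-η)/2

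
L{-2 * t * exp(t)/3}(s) -2/(3 * (s - 1)^2)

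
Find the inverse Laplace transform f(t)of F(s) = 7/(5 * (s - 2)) 7 * exp(2 * t)/5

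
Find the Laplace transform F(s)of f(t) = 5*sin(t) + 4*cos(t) 4*s/(s^2 + 1) + 5/(s^2 + 1)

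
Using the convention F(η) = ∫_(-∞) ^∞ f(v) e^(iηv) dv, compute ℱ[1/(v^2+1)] pi*exp(-Abs(η) ) 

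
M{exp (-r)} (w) gamma (w)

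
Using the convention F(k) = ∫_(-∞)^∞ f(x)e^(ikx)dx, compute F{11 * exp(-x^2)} 11 * sqrt(pi) * exp(-k^2/4)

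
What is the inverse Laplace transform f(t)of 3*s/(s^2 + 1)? 3*cos(t)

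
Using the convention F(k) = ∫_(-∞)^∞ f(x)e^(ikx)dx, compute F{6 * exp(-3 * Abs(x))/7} 36/(7 * (k^2 + 9))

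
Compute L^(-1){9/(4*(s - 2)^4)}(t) 3*t^3*exp(2*t)/8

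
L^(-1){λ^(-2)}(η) η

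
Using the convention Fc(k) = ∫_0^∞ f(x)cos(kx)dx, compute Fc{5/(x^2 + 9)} 5*pi*exp(-3*k)/6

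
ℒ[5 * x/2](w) 5/(2 * w^2)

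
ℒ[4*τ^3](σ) 24/σ^4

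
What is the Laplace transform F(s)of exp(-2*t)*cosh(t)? (s + 2)/((s + 2)^2 - 1)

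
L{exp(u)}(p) 1/(p - 1)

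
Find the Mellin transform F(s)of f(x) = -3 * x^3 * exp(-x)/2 -3 * gamma(s + 3)/2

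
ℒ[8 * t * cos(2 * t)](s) 8 * (s^2 - 4) /(s^2 + 4) ^2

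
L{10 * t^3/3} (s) 20/s^4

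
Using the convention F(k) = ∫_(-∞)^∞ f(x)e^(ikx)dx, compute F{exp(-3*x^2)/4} sqrt(3)*sqrt(pi)*exp(-k^2/12)/12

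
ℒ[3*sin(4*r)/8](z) 3/(2*(z^2+16))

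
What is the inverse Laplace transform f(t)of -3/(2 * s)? -3/2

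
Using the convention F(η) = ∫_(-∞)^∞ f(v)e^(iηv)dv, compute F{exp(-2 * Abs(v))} 4/(η^2 + 4)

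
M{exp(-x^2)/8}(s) gamma(s/2)/16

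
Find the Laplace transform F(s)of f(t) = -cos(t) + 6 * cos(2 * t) 6 * s/(s^2 + 4)- s/(s^2 + 1)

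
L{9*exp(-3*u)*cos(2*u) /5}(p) 9*(p + 3) /(5*((p + 3) ^2 + 4) ) 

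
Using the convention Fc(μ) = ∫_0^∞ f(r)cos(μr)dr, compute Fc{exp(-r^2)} sqrt(pi) * exp(-μ^2/4)/2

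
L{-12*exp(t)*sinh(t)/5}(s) -12/(5*s*(s - 2))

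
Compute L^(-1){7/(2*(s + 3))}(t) 7*exp(-3*t)/2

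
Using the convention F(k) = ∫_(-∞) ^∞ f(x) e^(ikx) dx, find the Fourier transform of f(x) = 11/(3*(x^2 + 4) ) 11*pi*exp(-2*Abs(k) ) /6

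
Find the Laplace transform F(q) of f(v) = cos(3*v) q/(q^2 + 9) 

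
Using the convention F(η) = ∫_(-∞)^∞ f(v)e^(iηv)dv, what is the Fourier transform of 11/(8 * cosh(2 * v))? 11 * pi/(16 * cosh(pi * η/4))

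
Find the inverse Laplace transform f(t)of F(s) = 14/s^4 7*t^3/3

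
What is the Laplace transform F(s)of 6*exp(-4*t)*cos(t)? 6*(s + 4)/((s + 4)^2 + 1)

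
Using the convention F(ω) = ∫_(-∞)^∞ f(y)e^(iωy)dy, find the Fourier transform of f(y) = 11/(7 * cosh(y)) 11 * pi/(7 * cosh(pi * ω/2))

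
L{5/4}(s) 5/(4 * s)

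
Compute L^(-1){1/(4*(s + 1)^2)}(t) t*exp(-t)/4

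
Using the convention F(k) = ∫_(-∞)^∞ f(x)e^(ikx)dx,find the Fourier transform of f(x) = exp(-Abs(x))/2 1/(k^2+1)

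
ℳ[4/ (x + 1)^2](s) -4*pi*(s - 1)/sin (pi*s)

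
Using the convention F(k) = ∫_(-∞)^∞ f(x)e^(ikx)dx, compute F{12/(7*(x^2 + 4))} 6*pi*exp(-2*Abs(k))/7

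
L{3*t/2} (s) 3/ (2*s^2)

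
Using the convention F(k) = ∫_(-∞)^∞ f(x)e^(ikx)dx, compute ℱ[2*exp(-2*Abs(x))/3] 8/(3*(k^2 + 4))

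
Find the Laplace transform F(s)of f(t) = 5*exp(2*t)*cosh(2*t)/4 5*(s - 2)/(4*s*(s - 4))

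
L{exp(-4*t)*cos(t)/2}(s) (s + 4)/(2*((s + 4)^2 + 1))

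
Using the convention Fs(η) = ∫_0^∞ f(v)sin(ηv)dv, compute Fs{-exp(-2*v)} -η/(η^2 + 4)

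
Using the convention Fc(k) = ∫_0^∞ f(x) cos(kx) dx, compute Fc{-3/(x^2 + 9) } -pi*exp(-3*k) /2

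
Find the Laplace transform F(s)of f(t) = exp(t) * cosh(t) (s - 1)/(s * (s - 2))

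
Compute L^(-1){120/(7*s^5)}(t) 5*t^4/7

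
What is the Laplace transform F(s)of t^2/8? 1/(4*s^3)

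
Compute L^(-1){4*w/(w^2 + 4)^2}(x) x*sin(2*x)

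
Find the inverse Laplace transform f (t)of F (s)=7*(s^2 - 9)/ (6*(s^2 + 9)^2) 7*t*cos (3*t)/6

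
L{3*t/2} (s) 3/ (2*s^2)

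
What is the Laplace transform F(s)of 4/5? 4/(5*s)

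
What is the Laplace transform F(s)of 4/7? 4/(7*s)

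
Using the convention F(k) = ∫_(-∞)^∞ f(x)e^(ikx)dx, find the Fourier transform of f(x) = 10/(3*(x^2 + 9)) 10*pi*exp(-3*Abs(k))/9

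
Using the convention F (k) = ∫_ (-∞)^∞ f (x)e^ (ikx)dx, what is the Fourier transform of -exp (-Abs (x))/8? -1/ (4*k^2 + 4)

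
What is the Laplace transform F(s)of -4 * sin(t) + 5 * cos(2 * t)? 5 * s/(s^2 + 4) - 4/(s^2 + 1)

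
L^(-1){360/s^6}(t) 3 * t^5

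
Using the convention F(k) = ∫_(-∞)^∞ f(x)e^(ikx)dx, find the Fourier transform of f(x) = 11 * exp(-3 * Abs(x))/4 33/(2 * (k^2 + 9))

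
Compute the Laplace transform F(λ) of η λ^(-2) 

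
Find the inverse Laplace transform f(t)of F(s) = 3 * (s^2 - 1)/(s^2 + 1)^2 3 * t * cos(t)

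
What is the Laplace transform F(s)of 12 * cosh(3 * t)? 12 * s/(s^2-9)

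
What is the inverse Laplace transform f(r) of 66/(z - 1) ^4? 11 * r^3 * exp(r) 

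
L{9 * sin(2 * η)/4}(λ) 9/(2 * (λ^2 + 4))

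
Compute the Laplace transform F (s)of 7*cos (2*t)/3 7*s/ (3*(s^2 + 4))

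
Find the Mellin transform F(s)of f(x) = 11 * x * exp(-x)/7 11 * gamma(s + 1)/7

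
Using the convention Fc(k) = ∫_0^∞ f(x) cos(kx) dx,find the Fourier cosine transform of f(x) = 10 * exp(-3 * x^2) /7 5 * sqrt(3) * sqrt(pi) * exp(-k^2/12) /21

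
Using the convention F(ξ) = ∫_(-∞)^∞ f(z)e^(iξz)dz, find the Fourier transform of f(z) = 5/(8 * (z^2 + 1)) 5 * pi * exp(-Abs(ξ))/8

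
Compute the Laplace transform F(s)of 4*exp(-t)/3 4/(3*(s + 1))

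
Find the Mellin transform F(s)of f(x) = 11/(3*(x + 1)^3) 11*pi*(s - 2)*(s - 1)/(6*sin(pi*s))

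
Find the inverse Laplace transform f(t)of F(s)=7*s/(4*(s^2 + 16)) 7*cos(4*t)/4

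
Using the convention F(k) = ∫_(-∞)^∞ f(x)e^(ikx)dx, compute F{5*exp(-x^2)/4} 5*sqrt(pi)*exp(-k^2/4)/4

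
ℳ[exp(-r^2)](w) gamma(w/2)/2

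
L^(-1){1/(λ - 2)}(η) exp(2*η)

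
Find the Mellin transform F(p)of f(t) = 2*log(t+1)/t -2*pi*csc(pi*p)/(p - 1)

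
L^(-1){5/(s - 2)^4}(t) 5 * t^3 * exp(2 * t)/6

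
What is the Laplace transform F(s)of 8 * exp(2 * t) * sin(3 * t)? 24/((s - 2)^2 + 9)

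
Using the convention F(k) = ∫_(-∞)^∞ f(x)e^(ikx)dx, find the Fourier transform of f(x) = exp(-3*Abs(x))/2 3/(k^2 + 9)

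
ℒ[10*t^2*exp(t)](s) 20/(s - 1)^3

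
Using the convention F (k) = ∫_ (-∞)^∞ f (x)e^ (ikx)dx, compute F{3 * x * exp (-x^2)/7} 3 * I * sqrt (pi) * k * exp (-k^2/4)/14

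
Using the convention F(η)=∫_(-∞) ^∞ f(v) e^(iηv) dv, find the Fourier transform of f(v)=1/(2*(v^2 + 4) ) pi*exp(-2*Abs(η) ) /4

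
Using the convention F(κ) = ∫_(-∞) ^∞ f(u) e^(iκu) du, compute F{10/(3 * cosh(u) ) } 10 * pi/(3 * cosh(pi * κ/2) ) 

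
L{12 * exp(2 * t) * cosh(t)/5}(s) 12 * (s - 2)/(5 * ((s - 2)^2 - 1))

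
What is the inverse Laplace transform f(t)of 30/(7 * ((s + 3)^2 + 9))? 10 * exp(-3 * t) * sin(3 * t)/7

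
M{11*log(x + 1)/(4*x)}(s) -11*pi*csc(pi*s)/(4*s - 4)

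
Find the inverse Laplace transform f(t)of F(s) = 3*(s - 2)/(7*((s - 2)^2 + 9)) 3*exp(2*t)*cos(3*t)/7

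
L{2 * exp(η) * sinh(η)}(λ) 2/(λ * (λ - 2))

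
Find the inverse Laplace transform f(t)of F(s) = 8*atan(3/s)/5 8*sin(3*t)/(5*t)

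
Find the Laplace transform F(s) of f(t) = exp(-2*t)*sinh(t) 1/((s+2) ^2-1) 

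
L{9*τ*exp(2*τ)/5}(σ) 9/(5*(σ - 2)^2)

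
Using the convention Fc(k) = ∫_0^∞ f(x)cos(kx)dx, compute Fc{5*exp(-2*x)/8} 5/(4*(k^2+4))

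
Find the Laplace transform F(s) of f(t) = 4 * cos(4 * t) 4 * s/(s^2+16) 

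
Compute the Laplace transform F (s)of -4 -4/s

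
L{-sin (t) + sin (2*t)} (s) 2/ (s^2 + 4)-1/ (s^2 + 1)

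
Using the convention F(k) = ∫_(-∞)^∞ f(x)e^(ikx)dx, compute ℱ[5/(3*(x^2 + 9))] 5*pi*exp(-3*Abs(k))/9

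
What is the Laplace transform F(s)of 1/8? 1/(8 * s)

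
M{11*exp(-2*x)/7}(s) 11*gamma(s)/(7*2^s)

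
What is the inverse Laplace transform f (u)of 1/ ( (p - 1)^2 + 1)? exp (u)*sin (u)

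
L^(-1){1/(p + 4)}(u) exp(-4*u)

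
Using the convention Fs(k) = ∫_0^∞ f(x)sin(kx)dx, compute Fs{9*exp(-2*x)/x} 9*atan(k/2)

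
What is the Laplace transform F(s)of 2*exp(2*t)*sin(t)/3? 2/(3*((s - 2)^2 + 1))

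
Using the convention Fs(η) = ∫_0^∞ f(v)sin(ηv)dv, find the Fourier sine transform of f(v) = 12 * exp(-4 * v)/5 12 * η/(5 * (η^2 + 16))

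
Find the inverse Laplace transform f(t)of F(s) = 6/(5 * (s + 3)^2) 6 * t * exp(-3 * t)/5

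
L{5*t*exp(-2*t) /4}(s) 5/(4*(s + 2) ^2) 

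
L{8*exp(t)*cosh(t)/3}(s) 8*(s - 1)/(3*s*(s - 2))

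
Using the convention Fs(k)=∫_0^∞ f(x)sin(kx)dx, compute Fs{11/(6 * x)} 11 * pi/12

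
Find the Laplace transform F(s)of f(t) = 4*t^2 8/s^3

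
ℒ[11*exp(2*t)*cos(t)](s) 11*(s - 2)/((s - 2)^2 + 1)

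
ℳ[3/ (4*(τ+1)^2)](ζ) -3*pi*(ζ - 1)/ (4*sin (pi*ζ))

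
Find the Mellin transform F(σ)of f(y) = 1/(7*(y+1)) pi*csc(pi*σ)/7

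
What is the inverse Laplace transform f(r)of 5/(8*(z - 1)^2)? 5*r*exp(r)/8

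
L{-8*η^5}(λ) -960/λ^6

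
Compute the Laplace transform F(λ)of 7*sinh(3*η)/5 21/(5*(λ^2 - 9))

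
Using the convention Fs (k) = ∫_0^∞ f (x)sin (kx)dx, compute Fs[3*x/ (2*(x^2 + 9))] 3*pi*exp (-3*k)/4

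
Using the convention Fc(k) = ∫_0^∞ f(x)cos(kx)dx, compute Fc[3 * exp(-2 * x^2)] 3 * sqrt(2) * sqrt(pi) * exp(-k^2/8)/4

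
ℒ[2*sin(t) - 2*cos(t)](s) 2/(s^2 + 1) - 2*s/(s^2 + 1)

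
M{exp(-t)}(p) gamma(p)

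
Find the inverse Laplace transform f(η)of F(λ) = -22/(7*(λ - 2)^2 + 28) -11*exp(2*η)*sin(2*η)/7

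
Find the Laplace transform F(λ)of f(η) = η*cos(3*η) (λ^2 - 9)/(λ^2 + 9)^2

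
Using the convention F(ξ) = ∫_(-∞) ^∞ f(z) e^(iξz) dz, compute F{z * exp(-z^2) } I * sqrt(pi) * ξ * exp(-ξ^2/4) /2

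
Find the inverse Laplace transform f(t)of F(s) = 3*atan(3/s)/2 3*sin(3*t)/(2*t)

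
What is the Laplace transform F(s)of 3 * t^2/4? 3/(2 * s^3)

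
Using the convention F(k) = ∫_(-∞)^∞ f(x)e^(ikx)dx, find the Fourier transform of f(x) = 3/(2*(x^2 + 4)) 3*pi*exp(-2*Abs(k))/4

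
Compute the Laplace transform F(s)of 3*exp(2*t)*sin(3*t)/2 9/(2*((s - 2)^2 + 9))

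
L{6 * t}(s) 6/s^2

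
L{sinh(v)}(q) 1/(q^2-1)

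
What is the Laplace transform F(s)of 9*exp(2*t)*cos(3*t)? 9*(s - 2)/((s - 2)^2 + 9)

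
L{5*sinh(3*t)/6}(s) 5/(2*(s^2 - 9))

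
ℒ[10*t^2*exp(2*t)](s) 20/(s - 2)^3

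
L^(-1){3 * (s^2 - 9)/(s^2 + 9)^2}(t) 3 * t * cos(3 * t)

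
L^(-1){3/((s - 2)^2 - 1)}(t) 3*exp(2*t)*sinh(t)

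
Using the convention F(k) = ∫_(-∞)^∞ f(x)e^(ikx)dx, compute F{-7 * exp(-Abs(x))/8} -7/(4 * k^2 + 4)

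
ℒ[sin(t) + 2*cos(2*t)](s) 2*s/(s^2 + 4) + 1/(s^2 + 1)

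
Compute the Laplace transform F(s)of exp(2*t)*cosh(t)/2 (s - 2)/(2*((s - 2)^2 - 1))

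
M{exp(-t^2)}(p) gamma(p/2)/2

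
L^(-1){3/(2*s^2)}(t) 3*t/2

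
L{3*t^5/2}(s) 180/s^6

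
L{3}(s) 3/s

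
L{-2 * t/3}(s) -2/(3 * s^2)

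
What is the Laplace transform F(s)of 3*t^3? 18/s^4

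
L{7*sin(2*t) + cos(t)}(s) 14/(s^2 + 4) + s/(s^2 + 1)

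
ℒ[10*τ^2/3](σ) 20/(3*σ^3) 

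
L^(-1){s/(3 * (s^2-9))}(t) cosh(3 * t)/3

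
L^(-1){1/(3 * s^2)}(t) t/3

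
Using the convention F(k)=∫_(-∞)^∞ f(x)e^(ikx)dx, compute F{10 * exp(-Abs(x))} 20/(k^2 + 1)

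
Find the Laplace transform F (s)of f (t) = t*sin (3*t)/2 3*s/ (s^2+9)^2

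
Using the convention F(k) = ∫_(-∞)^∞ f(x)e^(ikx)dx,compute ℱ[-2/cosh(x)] -2 * pi/cosh(pi * k/2)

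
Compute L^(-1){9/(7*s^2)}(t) 9*t/7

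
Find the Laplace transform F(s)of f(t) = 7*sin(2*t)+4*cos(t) 14/(s^2+4)+4*s/(s^2+1)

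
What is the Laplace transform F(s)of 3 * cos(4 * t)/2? 3 * s/(2 * (s^2 + 16))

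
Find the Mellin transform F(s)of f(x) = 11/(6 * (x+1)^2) -11 * pi * (s - 1)/(6 * sin(pi * s))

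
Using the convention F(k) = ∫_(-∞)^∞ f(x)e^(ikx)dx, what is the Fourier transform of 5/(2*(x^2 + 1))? 5*pi*exp(-Abs(k))/2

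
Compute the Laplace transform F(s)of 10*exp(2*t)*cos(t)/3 10*(s - 2)/(3*((s - 2)^2 + 1))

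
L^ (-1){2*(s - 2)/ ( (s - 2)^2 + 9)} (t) 2*exp (2*t)*cos (3*t)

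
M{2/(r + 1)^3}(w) gamma(w)*gamma(3 - w)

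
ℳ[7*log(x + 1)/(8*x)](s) -7*pi*csc(pi*s)/(8*s - 8)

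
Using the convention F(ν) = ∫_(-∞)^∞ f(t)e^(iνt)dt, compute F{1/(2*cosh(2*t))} pi/(4*cosh(pi*ν/4))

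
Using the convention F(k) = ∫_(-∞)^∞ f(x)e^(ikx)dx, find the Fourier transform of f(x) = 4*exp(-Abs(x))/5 8/(5*(k^2 + 1))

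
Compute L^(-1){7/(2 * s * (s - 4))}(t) 7 * exp(2 * t) * sinh(2 * t)/4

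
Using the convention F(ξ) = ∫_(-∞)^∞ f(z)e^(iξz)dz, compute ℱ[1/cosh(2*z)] pi/(2*cosh(pi*ξ/4))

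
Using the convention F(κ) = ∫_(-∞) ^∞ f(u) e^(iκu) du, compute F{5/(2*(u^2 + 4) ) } 5*pi*exp(-2*Abs(κ) ) /4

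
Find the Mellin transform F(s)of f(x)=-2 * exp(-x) -2 * gamma(s)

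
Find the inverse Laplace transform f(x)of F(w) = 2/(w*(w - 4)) exp(2*x)*sinh(2*x)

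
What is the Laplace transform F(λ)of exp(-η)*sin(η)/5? 1/(5*((λ + 1)^2 + 1))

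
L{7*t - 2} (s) 7/s^2 - 2/s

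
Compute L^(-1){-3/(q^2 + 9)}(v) -sin(3 * v)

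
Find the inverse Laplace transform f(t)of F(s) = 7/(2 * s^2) 7 * t/2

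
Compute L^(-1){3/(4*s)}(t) 3/4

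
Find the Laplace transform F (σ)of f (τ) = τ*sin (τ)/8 σ/ (4*(σ^2+1)^2)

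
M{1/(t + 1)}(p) pi*csc(pi*p)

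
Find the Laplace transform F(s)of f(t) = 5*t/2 5/(2*s^2)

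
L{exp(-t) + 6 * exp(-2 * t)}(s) 6/(s + 2) + 1/(s + 1)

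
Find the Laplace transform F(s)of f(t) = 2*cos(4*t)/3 2*s/(3*(s^2+16))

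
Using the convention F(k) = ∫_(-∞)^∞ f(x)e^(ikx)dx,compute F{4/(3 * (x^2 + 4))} 2 * pi * exp(-2 * Abs(k))/3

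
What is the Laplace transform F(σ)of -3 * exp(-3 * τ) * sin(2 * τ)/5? -6/(5 * (σ + 3)^2 + 20)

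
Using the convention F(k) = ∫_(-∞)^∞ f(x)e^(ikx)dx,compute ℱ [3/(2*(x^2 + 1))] 3*pi*exp(-Abs(k))/2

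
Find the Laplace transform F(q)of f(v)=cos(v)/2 q/(2*(q^2 + 1))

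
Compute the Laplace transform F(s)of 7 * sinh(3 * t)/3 7/(s^2 - 9)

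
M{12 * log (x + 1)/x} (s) -12 * pi * csc (pi * s)/ (s - 1)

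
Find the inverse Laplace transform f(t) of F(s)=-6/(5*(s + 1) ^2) -6*t*exp(-t) /5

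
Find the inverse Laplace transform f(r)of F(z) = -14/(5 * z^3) -7 * r^2/5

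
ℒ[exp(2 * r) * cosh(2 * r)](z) (z - 2)/(z * (z - 4))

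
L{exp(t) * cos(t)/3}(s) (s - 1)/(3 * ((s - 1)^2+1))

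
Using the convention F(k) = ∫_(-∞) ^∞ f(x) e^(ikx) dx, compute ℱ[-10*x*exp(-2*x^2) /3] -5*sqrt(2)*I*sqrt(pi)*k*exp(-k^2/8) /12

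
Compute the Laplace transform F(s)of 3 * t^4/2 36/s^5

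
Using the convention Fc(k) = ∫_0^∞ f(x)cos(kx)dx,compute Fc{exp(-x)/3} 1/(3*(k^2 + 1))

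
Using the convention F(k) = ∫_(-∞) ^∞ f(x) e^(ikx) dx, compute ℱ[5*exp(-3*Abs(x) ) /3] 10/(k^2 + 9) 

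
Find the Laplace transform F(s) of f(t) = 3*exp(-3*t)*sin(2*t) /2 3/((s + 3) ^2 + 4) 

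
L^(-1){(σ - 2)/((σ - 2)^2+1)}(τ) exp(2 * τ) * cos(τ)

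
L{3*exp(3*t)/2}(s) 3/(2*(s - 3))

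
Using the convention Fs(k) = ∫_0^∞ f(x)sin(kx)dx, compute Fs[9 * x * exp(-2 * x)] 36 * k/(k^2 + 4)^2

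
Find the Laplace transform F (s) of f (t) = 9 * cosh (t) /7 9 * s/ (7 * (s^2 - 1) ) 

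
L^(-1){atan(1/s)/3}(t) sin(t)/(3*t)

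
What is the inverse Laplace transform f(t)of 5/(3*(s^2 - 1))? 5*sinh(t)/3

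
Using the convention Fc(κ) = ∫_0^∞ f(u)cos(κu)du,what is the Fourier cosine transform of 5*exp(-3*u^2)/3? 5*sqrt(3)*sqrt(pi)*exp(-κ^2/12)/18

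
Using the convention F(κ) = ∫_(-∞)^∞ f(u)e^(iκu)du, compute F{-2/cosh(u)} -2*pi/cosh(pi*κ/2)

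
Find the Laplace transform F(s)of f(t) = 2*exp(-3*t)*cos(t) 2*(s+3)/((s+3)^2+1)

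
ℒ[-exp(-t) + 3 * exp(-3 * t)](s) 3/(s + 3) - 1/(s + 1)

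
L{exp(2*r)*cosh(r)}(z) (z - 2)/((z - 2)^2 - 1)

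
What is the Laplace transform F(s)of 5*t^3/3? 10/s^4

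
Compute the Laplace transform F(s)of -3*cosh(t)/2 -3*s/(2*s^2 - 2)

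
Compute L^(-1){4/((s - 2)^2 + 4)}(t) 2*exp(2*t)*sin(2*t)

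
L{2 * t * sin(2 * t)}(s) 8 * s/(s^2 + 4)^2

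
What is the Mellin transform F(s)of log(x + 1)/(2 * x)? -pi * csc(pi * s)/(2 * s - 2)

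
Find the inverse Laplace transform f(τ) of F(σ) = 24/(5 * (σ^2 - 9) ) 8 * sinh(3 * τ) /5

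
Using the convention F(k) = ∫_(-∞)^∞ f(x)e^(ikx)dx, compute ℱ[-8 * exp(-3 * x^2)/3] -8 * sqrt(3) * sqrt(pi) * exp(-k^2/12)/9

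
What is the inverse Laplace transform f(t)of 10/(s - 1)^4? 5 * t^3 * exp(t)/3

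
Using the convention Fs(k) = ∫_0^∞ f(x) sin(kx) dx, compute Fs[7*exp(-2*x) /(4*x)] 7*atan(k/2) /4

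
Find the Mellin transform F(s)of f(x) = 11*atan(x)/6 -11*pi*sec(pi*s/2)/(12*s)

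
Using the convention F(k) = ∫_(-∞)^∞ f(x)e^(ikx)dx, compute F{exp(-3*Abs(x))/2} 3/(k^2+9)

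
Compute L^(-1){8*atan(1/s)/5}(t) 8*sin(t)/(5*t)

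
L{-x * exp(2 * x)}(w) -1/(w - 2)^2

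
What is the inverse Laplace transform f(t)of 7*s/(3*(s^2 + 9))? 7*cos(3*t)/3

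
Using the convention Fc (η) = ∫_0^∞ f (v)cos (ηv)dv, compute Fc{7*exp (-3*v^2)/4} 7*sqrt (3)*sqrt (pi)*exp (-η^2/12)/24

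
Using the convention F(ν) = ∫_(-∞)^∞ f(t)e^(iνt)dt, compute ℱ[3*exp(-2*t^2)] 3*sqrt(2)*sqrt(pi)*exp(-ν^2/8)/2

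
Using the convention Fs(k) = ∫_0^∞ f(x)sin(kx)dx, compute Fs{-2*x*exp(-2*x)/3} -8*k/(3*(k^2 + 4)^2)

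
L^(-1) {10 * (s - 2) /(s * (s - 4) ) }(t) 10 * exp(2 * t) * cosh(2 * t) 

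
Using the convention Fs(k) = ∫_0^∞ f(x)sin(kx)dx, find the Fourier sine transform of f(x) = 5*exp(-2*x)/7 5*k/(7*(k^2 + 4))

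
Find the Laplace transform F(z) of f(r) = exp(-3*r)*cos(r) (z + 3) /((z + 3) ^2 + 1) 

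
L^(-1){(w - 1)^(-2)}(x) x*exp(x)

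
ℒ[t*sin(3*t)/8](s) 3*s/(4*(s^2+9)^2)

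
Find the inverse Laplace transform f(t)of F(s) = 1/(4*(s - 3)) exp(3*t)/4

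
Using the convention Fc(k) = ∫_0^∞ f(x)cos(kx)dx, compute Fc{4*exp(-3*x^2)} 2*sqrt(3)*sqrt(pi)*exp(-k^2/12)/3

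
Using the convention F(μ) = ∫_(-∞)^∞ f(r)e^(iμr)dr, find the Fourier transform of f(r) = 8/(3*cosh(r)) 8*pi/(3*cosh(pi*μ/2))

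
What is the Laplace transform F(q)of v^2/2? q^(-3)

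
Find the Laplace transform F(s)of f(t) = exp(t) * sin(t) 1/((s - 1)^2 + 1)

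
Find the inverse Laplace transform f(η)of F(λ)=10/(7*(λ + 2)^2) 10*η*exp(-2*η)/7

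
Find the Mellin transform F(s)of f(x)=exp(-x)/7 gamma(s)/7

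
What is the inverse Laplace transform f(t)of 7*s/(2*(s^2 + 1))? 7*cos(t)/2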